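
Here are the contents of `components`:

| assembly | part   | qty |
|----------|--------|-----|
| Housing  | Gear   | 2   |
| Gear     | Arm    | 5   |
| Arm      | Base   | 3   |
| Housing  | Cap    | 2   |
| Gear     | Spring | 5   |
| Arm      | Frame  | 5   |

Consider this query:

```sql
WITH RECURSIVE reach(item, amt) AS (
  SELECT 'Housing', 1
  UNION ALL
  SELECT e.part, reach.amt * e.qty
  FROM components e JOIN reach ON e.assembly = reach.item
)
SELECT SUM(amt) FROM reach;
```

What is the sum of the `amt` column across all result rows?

Base: (Housing, amt=1).
Iteration 1: components of {Housing} -> Cap = 1*2 = 2, Gear = 1*2 = 2.
Iteration 2: components of {Cap,Gear} -> Arm = 2*5 = 10, Spring = 2*5 = 10.
Iteration 3: components of {Arm,Spring} -> Base = 10*3 = 30, Frame = 10*5 = 50.
Iteration 4: no further components; recursion stops.
SUM(amt) = 1 + 2 + 2 + 10 + 10 + 30 + 50 = 105.

105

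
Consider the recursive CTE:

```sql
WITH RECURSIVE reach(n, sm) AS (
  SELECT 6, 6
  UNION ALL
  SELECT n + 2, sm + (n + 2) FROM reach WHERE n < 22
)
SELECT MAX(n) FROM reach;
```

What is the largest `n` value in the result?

22

Base: n=6, sm=6.
Iteration 1: 6 < 22 holds -> n = 6 + 2 = 8, sm = 6 + 8 = 14.
Iteration 2: 8 < 22 holds -> n = 8 + 2 = 10, sm = 14 + 10 = 24.
Iteration 3: 10 < 22 holds -> n = 10 + 2 = 12, sm = 24 + 12 = 36.
Iteration 4: 12 < 22 holds -> n = 12 + 2 = 14, sm = 36 + 14 = 50.
Iteration 5: 14 < 22 holds -> n = 14 + 2 = 16, sm = 50 + 16 = 66.
Iteration 6: 16 < 22 holds -> n = 16 + 2 = 18, sm = 66 + 18 = 84.
Iteration 7: 18 < 22 holds -> n = 18 + 2 = 20, sm = 84 + 20 = 104.
Iteration 8: 20 < 22 holds -> n = 20 + 2 = 22, sm = 104 + 22 = 126.
Iteration 9: 22 < 22 fails; recursion stops.
n values: 6, 8, 10, 12, 14, 16, 18, 20, 22; the maximum is 22.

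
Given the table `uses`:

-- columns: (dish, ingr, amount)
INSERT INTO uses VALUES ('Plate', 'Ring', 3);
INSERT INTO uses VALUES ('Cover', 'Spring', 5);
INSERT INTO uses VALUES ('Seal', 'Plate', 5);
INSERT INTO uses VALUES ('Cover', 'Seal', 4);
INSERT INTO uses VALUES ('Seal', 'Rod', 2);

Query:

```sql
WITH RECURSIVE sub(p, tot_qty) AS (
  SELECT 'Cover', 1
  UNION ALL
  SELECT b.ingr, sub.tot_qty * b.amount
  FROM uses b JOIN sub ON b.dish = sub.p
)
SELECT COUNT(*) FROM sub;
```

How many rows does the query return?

Base: (Cover, tot_qty=1).
Iteration 1: components of {Cover} -> Seal = 1*4 = 4, Spring = 1*5 = 5.
Iteration 2: components of {Seal,Spring} -> Plate = 4*5 = 20, Rod = 4*2 = 8.
Iteration 3: components of {Plate,Rod} -> Ring = 20*3 = 60.
Iteration 4: no further components; recursion stops.
Total rows emitted: 6.

6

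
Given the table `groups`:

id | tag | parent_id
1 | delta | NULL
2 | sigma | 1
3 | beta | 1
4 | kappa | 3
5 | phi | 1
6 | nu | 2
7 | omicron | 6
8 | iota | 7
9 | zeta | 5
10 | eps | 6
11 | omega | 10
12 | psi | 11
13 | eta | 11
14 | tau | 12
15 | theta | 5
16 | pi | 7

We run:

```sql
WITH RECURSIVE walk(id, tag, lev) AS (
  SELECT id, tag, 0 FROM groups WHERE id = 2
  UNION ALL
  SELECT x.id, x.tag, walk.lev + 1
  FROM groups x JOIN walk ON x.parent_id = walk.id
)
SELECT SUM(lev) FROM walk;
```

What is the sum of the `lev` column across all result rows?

27

Base: id=2 (sigma) at lev 0.
Iteration 1: rows with parent_id in {2} -> nu (id 6, lev 1).
Iteration 2: rows with parent_id in {6} -> omicron (id 7, lev 2), eps (id 10, lev 2).
Iteration 3: rows with parent_id in {7,10} -> iota (id 8, lev 3), omega (id 11, lev 3), pi (id 16, lev 3).
Iteration 4: rows with parent_id in {8,11,16} -> psi (id 12, lev 4), eta (id 13, lev 4).
Iteration 5: rows with parent_id in {12,13} -> tau (id 14, lev 5).
Iteration 6: no rows with parent_id in {14}; recursion stops.
SUM(lev) = 0 + 1 + 2 + 2 + 3 + 3 + 3 + 4 + 4 + 5 = 27.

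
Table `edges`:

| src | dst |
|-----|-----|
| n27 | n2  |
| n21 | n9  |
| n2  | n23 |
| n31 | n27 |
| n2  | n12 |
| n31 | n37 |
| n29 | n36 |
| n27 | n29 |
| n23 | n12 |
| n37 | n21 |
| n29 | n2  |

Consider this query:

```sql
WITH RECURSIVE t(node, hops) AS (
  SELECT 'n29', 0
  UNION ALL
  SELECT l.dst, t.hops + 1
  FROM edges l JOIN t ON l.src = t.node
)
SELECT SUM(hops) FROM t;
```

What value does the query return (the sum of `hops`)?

9

Base: (n29, hops=0).
Iteration 1: edges from {n29} -> (n2, hops=1), (n36, hops=1).
Iteration 2: edges from {n2,n36} -> (n12, hops=2), (n23, hops=2).
Iteration 3: edges from {n12,n23} -> (n12, hops=3).
Iteration 4: no outgoing edges from {n12}; recursion stops.
SUM(hops) = 0 + 1 + 1 + 2 + 2 + 3 = 9.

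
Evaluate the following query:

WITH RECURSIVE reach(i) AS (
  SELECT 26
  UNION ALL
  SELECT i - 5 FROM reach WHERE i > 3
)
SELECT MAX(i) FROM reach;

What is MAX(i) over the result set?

Base: i=26.
Iteration 1: 26 > 3 holds -> i = 26 - 5 = 21.
Iteration 2: 21 > 3 holds -> i = 21 - 5 = 16.
Iteration 3: 16 > 3 holds -> i = 16 - 5 = 11.
Iteration 4: 11 > 3 holds -> i = 11 - 5 = 6.
Iteration 5: 6 > 3 holds -> i = 6 - 5 = 1.
Iteration 6: 1 > 3 fails; recursion stops.
i values: 26, 21, 16, 11, 6, 1; the maximum is 26.

26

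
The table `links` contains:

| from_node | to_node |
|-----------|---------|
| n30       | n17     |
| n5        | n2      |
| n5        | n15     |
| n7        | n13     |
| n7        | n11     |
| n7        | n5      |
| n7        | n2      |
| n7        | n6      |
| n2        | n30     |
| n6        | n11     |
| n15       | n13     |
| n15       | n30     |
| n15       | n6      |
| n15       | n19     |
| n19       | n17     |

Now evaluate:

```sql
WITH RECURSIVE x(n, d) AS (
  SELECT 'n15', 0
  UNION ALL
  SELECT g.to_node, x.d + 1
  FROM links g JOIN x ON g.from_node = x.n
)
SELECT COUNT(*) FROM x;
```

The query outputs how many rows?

8

Base: (n15, d=0).
Iteration 1: edges from {n15} -> (n13, d=1), (n19, d=1), (n30, d=1), (n6, d=1).
Iteration 2: edges from {n13,n19,n30,n6} -> (n11, d=2), (n17, d=2) x2. [UNION ALL keeps all 3 new rows, including repeats]
Iteration 3: no outgoing edges from {n11,n17}; recursion stops.
Total rows emitted: 8.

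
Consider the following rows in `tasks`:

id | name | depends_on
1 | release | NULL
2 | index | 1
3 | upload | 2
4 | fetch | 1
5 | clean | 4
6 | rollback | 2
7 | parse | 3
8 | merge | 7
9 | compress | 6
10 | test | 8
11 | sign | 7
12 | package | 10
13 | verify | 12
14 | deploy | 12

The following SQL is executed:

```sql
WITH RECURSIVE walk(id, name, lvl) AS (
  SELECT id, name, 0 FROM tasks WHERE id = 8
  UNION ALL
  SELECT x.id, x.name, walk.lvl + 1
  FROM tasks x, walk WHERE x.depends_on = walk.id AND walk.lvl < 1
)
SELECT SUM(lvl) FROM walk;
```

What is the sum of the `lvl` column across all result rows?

Base: id=8 (merge) at lvl 0.
Iteration 1: rows with depends_on in {8} -> test (id 10, lvl 1).
Iteration 2: lvl < 1 fails for all current rows; recursion stops.
SUM(lvl) = 0 + 1 = 1.

1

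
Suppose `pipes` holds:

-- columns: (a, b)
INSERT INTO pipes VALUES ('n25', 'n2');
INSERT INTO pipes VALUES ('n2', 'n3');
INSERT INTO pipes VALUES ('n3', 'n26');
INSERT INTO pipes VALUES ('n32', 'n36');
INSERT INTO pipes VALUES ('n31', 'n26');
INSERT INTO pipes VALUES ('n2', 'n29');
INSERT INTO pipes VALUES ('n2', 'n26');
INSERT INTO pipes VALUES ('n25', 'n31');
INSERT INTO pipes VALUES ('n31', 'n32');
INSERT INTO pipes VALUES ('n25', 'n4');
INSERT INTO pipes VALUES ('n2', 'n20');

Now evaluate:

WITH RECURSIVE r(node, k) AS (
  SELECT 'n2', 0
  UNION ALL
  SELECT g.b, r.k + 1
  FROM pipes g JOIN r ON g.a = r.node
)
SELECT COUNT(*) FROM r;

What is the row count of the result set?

6

Base: (n2, k=0).
Iteration 1: edges from {n2} -> (n20, k=1), (n26, k=1), (n29, k=1), (n3, k=1).
Iteration 2: edges from {n20,n26,n29,n3} -> (n26, k=2).
Iteration 3: no outgoing edges from {n26}; recursion stops.
Total rows emitted: 6.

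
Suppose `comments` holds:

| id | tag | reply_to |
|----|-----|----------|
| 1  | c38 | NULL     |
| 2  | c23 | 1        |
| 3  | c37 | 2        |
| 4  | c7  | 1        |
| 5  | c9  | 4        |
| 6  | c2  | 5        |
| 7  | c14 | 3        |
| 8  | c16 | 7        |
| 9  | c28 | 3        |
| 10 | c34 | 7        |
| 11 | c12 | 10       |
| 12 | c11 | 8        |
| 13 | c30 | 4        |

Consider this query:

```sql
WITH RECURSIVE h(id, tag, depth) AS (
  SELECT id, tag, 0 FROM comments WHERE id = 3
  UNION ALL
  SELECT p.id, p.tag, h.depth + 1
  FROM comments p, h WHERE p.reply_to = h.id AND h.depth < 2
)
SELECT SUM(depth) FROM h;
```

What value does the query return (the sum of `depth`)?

6

Base: id=3 (c37) at depth 0.
Iteration 1: rows with reply_to in {3} -> c14 (id 7, depth 1), c28 (id 9, depth 1).
Iteration 2: rows with reply_to in {7,9} -> c16 (id 8, depth 2), c34 (id 10, depth 2).
Iteration 3: depth < 2 fails for all current rows; recursion stops.
SUM(depth) = 0 + 1 + 1 + 2 + 2 = 6.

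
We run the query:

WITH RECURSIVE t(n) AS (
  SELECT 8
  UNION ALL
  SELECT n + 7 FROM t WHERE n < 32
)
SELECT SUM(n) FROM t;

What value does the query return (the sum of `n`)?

110

Base: n=8.
Iteration 1: 8 < 32 holds -> n = 8 + 7 = 15.
Iteration 2: 15 < 32 holds -> n = 15 + 7 = 22.
Iteration 3: 22 < 32 holds -> n = 22 + 7 = 29.
Iteration 4: 29 < 32 holds -> n = 29 + 7 = 36.
Iteration 5: 36 < 32 fails; recursion stops.
SUM(n) = 8 + 15 + 22 + 29 + 36 = 110.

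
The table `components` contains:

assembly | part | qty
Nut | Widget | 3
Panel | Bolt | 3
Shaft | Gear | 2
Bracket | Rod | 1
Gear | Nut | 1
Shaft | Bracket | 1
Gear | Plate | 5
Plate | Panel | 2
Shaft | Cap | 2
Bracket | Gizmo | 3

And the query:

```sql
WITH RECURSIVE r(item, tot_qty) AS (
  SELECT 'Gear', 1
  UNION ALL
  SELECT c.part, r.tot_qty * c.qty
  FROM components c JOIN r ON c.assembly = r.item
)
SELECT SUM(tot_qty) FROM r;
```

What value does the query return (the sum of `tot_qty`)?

50

Base: (Gear, tot_qty=1).
Iteration 1: components of {Gear} -> Nut = 1*1 = 1, Plate = 1*5 = 5.
Iteration 2: components of {Nut,Plate} -> Panel = 5*2 = 10, Widget = 1*3 = 3.
Iteration 3: components of {Panel,Widget} -> Bolt = 10*3 = 30.
Iteration 4: no further components; recursion stops.
SUM(tot_qty) = 1 + 5 + 1 + 10 + 3 + 30 = 50.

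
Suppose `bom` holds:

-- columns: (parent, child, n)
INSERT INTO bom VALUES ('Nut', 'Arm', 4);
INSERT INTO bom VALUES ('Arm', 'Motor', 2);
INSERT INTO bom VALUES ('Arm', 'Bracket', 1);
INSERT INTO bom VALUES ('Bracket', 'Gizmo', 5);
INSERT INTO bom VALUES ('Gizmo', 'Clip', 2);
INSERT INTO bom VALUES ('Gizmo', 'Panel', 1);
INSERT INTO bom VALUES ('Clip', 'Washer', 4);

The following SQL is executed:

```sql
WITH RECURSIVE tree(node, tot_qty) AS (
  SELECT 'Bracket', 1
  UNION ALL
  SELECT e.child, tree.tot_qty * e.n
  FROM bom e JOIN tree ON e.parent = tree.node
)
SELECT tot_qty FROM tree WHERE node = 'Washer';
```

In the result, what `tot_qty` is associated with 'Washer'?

Base: (Bracket, tot_qty=1).
Iteration 1: components of {Bracket} -> Gizmo = 1*5 = 5.
Iteration 2: components of {Gizmo} -> Clip = 5*2 = 10, Panel = 5*1 = 5.
Iteration 3: components of {Clip,Panel} -> Washer = 10*4 = 40.
Iteration 4: no further components; recursion stops.

40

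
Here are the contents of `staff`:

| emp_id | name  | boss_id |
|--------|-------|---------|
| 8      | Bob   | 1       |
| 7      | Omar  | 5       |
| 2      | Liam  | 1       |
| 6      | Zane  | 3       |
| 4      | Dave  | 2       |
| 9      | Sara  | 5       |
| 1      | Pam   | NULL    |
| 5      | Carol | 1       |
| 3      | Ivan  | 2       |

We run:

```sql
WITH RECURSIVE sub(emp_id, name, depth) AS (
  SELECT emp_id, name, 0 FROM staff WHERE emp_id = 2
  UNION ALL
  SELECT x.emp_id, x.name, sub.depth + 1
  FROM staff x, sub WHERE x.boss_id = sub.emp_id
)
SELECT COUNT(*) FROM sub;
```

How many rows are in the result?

4

Base: emp_id=2 (Liam) at depth 0.
Iteration 1: rows with boss_id in {2} -> Ivan (id 3, depth 1), Dave (id 4, depth 1).
Iteration 2: rows with boss_id in {3,4} -> Zane (id 6, depth 2).
Iteration 3: no rows with boss_id in {6}; recursion stops.
Total rows emitted: 4.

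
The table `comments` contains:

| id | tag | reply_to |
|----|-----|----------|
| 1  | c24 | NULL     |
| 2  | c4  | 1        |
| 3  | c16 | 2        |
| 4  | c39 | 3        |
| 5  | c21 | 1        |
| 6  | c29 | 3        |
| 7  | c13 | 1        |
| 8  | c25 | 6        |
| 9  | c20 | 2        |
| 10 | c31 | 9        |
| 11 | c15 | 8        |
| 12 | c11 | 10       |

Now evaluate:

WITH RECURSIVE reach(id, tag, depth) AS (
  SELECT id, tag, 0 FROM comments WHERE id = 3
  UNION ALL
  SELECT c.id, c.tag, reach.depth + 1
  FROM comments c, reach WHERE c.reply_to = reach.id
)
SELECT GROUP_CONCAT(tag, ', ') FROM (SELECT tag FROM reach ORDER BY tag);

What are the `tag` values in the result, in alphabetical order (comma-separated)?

Base: id=3 (c16) at depth 0.
Iteration 1: rows with reply_to in {3} -> c39 (id 4, depth 1), c29 (id 6, depth 1).
Iteration 2: rows with reply_to in {4,6} -> c25 (id 8, depth 2).
Iteration 3: rows with reply_to in {8} -> c15 (id 11, depth 3).
Iteration 4: no rows with reply_to in {11}; recursion stops.

c15, c16, c25, c29, c39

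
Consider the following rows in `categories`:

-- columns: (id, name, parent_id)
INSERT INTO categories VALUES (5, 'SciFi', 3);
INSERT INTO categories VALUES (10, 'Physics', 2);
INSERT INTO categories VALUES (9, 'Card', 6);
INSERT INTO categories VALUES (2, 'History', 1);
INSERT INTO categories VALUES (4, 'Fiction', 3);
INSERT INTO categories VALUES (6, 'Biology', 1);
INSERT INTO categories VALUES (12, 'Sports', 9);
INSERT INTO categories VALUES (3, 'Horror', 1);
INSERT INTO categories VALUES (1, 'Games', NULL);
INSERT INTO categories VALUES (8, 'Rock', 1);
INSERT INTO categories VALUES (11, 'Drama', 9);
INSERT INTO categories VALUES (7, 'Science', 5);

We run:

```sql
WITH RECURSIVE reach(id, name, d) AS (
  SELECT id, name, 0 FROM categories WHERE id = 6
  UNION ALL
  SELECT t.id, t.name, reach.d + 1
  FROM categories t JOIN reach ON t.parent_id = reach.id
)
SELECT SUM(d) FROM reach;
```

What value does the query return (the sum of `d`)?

Base: id=6 (Biology) at d 0.
Iteration 1: rows with parent_id in {6} -> Card (id 9, d 1).
Iteration 2: rows with parent_id in {9} -> Drama (id 11, d 2), Sports (id 12, d 2).
Iteration 3: no rows with parent_id in {11,12}; recursion stops.
SUM(d) = 0 + 1 + 2 + 2 = 5.

5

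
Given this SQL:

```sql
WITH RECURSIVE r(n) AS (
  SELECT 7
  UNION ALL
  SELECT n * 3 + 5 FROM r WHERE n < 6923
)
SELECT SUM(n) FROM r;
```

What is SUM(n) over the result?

Base: n=7.
Iteration 1: 7 < 6923 holds -> n = 7 * 3 + 5 = 26.
Iteration 2: 26 < 6923 holds -> n = 26 * 3 + 5 = 83.
Iteration 3: 83 < 6923 holds -> n = 83 * 3 + 5 = 254.
Iteration 4: 254 < 6923 holds -> n = 254 * 3 + 5 = 767.
Iteration 5: 767 < 6923 holds -> n = 767 * 3 + 5 = 2306.
Iteration 6: 2306 < 6923 holds -> n = 2306 * 3 + 5 = 6923.
Iteration 7: 6923 < 6923 fails; recursion stops.
SUM(n) = 7 + 26 + 83 + 254 + 767 + 2306 + 6923 = 10366.

10366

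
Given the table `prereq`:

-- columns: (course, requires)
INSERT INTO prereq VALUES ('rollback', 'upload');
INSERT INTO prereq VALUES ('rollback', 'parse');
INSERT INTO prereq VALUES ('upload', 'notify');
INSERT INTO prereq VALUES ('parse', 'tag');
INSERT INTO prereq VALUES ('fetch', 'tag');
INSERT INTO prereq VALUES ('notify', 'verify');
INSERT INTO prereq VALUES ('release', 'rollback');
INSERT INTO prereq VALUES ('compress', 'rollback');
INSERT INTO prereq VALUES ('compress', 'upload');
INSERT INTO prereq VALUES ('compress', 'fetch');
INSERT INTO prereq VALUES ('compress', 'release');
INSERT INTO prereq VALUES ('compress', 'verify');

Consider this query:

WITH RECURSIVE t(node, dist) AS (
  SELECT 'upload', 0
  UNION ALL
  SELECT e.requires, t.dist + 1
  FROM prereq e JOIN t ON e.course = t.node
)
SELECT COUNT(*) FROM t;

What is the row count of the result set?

Base: (upload, dist=0).
Iteration 1: edges from {upload} -> (notify, dist=1).
Iteration 2: edges from {notify} -> (verify, dist=2).
Iteration 3: no outgoing edges from {verify}; recursion stops.
Total rows emitted: 3.

3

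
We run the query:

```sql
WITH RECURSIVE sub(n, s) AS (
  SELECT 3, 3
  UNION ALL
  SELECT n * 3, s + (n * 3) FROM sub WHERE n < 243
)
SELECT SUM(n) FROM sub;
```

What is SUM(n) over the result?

363

Base: n=3, s=3.
Iteration 1: 3 < 243 holds -> n = 3 * 3 = 9, s = 3 + 9 = 12.
Iteration 2: 9 < 243 holds -> n = 9 * 3 = 27, s = 12 + 27 = 39.
Iteration 3: 27 < 243 holds -> n = 27 * 3 = 81, s = 39 + 81 = 120.
Iteration 4: 81 < 243 holds -> n = 81 * 3 = 243, s = 120 + 243 = 363.
Iteration 5: 243 < 243 fails; recursion stops.
SUM(n) = 3 + 9 + 27 + 81 + 243 = 363.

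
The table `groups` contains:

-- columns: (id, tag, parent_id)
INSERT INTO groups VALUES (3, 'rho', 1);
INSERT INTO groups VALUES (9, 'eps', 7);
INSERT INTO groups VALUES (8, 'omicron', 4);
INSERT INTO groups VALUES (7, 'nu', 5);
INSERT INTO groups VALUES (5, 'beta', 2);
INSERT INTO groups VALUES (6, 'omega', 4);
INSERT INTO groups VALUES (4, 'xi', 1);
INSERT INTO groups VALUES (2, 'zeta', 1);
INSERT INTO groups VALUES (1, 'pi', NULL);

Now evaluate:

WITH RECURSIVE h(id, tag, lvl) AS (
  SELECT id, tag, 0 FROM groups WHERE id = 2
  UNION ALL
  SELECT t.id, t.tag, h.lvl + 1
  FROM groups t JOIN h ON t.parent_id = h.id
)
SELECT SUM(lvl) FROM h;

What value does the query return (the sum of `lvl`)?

6

Base: id=2 (zeta) at lvl 0.
Iteration 1: rows with parent_id in {2} -> beta (id 5, lvl 1).
Iteration 2: rows with parent_id in {5} -> nu (id 7, lvl 2).
Iteration 3: rows with parent_id in {7} -> eps (id 9, lvl 3).
Iteration 4: no rows with parent_id in {9}; recursion stops.
SUM(lvl) = 0 + 1 + 2 + 3 = 6.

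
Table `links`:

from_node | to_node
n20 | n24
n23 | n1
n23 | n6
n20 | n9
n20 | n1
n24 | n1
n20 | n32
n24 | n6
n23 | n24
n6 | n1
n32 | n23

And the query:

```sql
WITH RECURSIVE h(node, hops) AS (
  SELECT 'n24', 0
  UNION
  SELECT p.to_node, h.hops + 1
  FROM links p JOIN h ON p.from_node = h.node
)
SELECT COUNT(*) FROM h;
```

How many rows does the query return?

4

Base: (n24, hops=0).
Iteration 1: edges from {n24} -> (n1, hops=1), (n6, hops=1).
Iteration 2: edges from {n1,n6} -> (n1, hops=2).
Iteration 3: no outgoing edges from {n1}; recursion stops.
Total rows emitted: 4.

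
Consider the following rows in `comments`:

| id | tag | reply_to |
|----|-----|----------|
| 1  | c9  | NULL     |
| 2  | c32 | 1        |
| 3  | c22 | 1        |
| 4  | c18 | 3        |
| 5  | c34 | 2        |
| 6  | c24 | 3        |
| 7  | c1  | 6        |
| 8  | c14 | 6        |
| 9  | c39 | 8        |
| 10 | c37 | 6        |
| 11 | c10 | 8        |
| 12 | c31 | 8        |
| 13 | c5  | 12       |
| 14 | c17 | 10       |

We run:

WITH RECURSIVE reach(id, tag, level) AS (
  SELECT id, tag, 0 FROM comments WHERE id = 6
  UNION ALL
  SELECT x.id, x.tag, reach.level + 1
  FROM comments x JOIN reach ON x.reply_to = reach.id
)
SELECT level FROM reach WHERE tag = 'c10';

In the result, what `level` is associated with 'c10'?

Base: id=6 (c24) at level 0.
Iteration 1: rows with reply_to in {6} -> c1 (id 7, level 1), c14 (id 8, level 1), c37 (id 10, level 1).
Iteration 2: rows with reply_to in {7,8,10} -> c39 (id 9, level 2), c10 (id 11, level 2), c31 (id 12, level 2), c17 (id 14, level 2).
Iteration 3: rows with reply_to in {9,11,12,14} -> c5 (id 13, level 3).
Iteration 4: no rows with reply_to in {13}; recursion stops.

2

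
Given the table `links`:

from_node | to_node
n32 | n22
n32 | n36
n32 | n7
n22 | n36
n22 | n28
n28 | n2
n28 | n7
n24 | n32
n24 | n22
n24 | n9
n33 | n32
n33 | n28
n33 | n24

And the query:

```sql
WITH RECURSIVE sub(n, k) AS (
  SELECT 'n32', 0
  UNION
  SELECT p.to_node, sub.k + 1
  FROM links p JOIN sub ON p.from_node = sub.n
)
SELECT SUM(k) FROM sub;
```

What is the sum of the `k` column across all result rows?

13

Base: (n32, k=0).
Iteration 1: edges from {n32} -> (n22, k=1), (n36, k=1), (n7, k=1).
Iteration 2: edges from {n22,n36,n7} -> (n28, k=2), (n36, k=2).
Iteration 3: edges from {n28,n36} -> (n2, k=3), (n7, k=3).
Iteration 4: no outgoing edges from {n2,n7}; recursion stops.
SUM(k) = 0 + 1 + 1 + 1 + 2 + 2 + 3 + 3 = 13.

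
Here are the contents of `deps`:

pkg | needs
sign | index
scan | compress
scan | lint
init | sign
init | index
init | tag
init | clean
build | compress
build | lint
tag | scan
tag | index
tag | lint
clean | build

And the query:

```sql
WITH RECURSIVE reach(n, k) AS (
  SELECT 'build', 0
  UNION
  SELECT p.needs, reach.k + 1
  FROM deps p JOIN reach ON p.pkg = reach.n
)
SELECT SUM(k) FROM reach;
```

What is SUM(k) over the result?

2

Base: (build, k=0).
Iteration 1: edges from {build} -> (compress, k=1), (lint, k=1).
Iteration 2: no outgoing edges from {compress,lint}; recursion stops.
SUM(k) = 0 + 1 + 1 = 2.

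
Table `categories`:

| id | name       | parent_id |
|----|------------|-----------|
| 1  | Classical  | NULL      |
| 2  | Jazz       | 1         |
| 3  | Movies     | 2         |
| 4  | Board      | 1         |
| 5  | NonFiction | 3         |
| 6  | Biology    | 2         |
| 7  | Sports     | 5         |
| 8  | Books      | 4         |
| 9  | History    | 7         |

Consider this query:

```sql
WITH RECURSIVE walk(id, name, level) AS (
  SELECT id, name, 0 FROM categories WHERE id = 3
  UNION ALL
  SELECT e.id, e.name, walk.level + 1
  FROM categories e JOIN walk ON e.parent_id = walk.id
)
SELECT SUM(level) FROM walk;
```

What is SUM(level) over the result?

Base: id=3 (Movies) at level 0.
Iteration 1: rows with parent_id in {3} -> NonFiction (id 5, level 1).
Iteration 2: rows with parent_id in {5} -> Sports (id 7, level 2).
Iteration 3: rows with parent_id in {7} -> History (id 9, level 3).
Iteration 4: no rows with parent_id in {9}; recursion stops.
SUM(level) = 0 + 1 + 2 + 3 = 6.

6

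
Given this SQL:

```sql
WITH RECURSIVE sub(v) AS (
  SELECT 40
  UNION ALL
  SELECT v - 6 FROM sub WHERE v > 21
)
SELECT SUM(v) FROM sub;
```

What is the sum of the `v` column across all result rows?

Base: v=40.
Iteration 1: 40 > 21 holds -> v = 40 - 6 = 34.
Iteration 2: 34 > 21 holds -> v = 34 - 6 = 28.
Iteration 3: 28 > 21 holds -> v = 28 - 6 = 22.
Iteration 4: 22 > 21 holds -> v = 22 - 6 = 16.
Iteration 5: 16 > 21 fails; recursion stops.
SUM(v) = 40 + 34 + 28 + 22 + 16 = 140.

140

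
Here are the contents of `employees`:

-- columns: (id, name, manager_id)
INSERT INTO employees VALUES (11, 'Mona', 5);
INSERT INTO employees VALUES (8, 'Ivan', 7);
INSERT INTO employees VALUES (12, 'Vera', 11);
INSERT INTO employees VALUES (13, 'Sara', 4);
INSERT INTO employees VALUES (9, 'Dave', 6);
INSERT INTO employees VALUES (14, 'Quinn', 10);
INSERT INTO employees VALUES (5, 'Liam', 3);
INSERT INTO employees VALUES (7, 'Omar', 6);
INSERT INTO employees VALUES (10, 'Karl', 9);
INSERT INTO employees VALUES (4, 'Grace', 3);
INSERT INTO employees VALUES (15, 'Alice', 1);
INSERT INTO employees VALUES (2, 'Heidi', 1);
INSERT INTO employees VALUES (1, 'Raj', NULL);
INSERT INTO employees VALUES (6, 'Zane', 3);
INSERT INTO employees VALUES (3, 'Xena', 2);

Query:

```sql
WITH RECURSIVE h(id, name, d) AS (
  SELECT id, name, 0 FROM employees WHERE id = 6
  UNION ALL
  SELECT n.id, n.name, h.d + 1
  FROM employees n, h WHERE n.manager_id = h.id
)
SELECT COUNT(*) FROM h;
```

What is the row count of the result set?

Base: id=6 (Zane) at d 0.
Iteration 1: rows with manager_id in {6} -> Omar (id 7, d 1), Dave (id 9, d 1).
Iteration 2: rows with manager_id in {7,9} -> Ivan (id 8, d 2), Karl (id 10, d 2).
Iteration 3: rows with manager_id in {8,10} -> Quinn (id 14, d 3).
Iteration 4: no rows with manager_id in {14}; recursion stops.
Total rows emitted: 6.

6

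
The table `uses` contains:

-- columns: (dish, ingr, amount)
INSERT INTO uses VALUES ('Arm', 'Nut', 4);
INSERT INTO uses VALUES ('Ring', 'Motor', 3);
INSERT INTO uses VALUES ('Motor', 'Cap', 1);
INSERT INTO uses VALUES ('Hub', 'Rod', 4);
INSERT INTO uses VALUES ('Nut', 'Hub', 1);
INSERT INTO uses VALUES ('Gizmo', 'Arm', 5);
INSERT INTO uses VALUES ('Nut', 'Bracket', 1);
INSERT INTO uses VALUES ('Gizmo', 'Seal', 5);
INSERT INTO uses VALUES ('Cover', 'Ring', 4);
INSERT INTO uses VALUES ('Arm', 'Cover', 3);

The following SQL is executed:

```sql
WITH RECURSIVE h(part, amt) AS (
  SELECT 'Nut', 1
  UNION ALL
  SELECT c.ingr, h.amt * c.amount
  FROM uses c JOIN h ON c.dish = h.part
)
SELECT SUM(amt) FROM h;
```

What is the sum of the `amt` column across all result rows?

7

Base: (Nut, amt=1).
Iteration 1: components of {Nut} -> Bracket = 1*1 = 1, Hub = 1*1 = 1.
Iteration 2: components of {Bracket,Hub} -> Rod = 1*4 = 4.
Iteration 3: no further components; recursion stops.
SUM(amt) = 1 + 1 + 1 + 4 = 7.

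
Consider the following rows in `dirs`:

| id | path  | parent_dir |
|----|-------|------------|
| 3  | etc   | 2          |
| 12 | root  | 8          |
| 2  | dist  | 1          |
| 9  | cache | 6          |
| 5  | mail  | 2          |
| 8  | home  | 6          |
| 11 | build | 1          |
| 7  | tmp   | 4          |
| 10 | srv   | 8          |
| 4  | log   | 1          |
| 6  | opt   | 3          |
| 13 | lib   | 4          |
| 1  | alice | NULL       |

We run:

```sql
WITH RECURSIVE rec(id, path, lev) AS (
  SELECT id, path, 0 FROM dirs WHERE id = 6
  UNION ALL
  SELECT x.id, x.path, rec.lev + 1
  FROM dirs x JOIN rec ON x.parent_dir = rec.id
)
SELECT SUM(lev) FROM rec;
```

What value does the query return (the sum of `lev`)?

6

Base: id=6 (opt) at lev 0.
Iteration 1: rows with parent_dir in {6} -> home (id 8, lev 1), cache (id 9, lev 1).
Iteration 2: rows with parent_dir in {8,9} -> srv (id 10, lev 2), root (id 12, lev 2).
Iteration 3: no rows with parent_dir in {10,12}; recursion stops.
SUM(lev) = 0 + 1 + 1 + 2 + 2 = 6.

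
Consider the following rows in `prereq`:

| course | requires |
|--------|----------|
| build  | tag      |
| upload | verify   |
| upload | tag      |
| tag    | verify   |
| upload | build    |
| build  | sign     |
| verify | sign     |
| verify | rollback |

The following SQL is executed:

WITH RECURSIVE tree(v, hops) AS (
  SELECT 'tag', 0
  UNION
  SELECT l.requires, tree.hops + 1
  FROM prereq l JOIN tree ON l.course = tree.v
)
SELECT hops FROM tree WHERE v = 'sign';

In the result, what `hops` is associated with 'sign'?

Base: (tag, hops=0).
Iteration 1: edges from {tag} -> (verify, hops=1).
Iteration 2: edges from {verify} -> (rollback, hops=2), (sign, hops=2).
Iteration 3: no outgoing edges from {rollback,sign}; recursion stops.

2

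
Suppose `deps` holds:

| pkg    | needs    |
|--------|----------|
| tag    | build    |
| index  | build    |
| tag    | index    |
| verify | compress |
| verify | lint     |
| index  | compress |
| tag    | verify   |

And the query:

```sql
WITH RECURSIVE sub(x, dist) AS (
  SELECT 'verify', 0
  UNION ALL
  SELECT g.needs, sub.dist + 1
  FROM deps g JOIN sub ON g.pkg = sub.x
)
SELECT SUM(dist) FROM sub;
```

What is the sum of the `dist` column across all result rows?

Base: (verify, dist=0).
Iteration 1: edges from {verify} -> (compress, dist=1), (lint, dist=1).
Iteration 2: no outgoing edges from {compress,lint}; recursion stops.
SUM(dist) = 0 + 1 + 1 = 2.

2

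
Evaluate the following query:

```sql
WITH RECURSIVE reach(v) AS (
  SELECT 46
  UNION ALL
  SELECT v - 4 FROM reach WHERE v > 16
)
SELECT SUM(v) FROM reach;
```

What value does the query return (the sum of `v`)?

270

Base: v=46.
Iteration 1: 46 > 16 holds -> v = 46 - 4 = 42.
Iteration 2: 42 > 16 holds -> v = 42 - 4 = 38.
Iteration 3: 38 > 16 holds -> v = 38 - 4 = 34.
Iteration 4: 34 > 16 holds -> v = 34 - 4 = 30.
Iteration 5: 30 > 16 holds -> v = 30 - 4 = 26.
Iteration 6: 26 > 16 holds -> v = 26 - 4 = 22.
Iteration 7: 22 > 16 holds -> v = 22 - 4 = 18.
Iteration 8: 18 > 16 holds -> v = 18 - 4 = 14.
Iteration 9: 14 > 16 fails; recursion stops.
SUM(v) = 46 + 42 + 38 + 34 + 30 + 26 + 22 + 18 + 14 = 270.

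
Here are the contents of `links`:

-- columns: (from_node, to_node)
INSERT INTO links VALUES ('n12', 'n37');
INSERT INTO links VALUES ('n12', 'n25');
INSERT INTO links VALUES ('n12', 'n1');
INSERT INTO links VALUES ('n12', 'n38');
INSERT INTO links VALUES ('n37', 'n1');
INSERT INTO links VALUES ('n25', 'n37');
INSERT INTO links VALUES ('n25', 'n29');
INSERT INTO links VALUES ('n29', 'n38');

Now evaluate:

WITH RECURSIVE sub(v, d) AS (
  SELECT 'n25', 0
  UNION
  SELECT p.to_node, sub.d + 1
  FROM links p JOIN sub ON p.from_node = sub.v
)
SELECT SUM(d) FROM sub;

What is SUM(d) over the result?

6

Base: (n25, d=0).
Iteration 1: edges from {n25} -> (n29, d=1), (n37, d=1).
Iteration 2: edges from {n29,n37} -> (n1, d=2), (n38, d=2).
Iteration 3: no outgoing edges from {n1,n38}; recursion stops.
SUM(d) = 0 + 1 + 1 + 2 + 2 = 6.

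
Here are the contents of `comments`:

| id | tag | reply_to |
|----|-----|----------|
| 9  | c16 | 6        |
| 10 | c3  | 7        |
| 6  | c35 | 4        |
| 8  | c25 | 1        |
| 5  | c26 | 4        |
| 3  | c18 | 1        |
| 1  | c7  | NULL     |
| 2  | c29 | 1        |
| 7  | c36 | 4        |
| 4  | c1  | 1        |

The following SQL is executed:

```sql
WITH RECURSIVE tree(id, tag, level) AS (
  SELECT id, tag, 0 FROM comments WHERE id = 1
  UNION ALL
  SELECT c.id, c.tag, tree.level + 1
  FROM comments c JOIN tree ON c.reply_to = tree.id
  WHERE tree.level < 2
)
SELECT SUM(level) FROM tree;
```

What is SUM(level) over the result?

10

Base: id=1 (c7) at level 0.
Iteration 1: rows with reply_to in {1} -> c29 (id 2, level 1), c18 (id 3, level 1), c1 (id 4, level 1), c25 (id 8, level 1).
Iteration 2: rows with reply_to in {2,3,4,8} -> c26 (id 5, level 2), c35 (id 6, level 2), c36 (id 7, level 2).
Iteration 3: level < 2 fails for all current rows; recursion stops.
SUM(level) = 0 + 1 + 1 + 1 + 1 + 2 + 2 + 2 = 10.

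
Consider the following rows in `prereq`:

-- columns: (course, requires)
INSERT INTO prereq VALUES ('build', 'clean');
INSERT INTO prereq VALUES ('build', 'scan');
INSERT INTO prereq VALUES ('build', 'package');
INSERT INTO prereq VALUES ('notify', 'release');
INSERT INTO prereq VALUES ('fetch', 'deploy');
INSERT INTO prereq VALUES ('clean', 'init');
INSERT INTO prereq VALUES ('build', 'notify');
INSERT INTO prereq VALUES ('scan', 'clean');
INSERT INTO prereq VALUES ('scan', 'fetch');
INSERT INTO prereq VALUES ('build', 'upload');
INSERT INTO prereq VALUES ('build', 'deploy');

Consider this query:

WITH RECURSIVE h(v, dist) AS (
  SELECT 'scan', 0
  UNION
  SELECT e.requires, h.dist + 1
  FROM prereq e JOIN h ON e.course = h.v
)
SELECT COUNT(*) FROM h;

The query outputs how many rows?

Base: (scan, dist=0).
Iteration 1: edges from {scan} -> (clean, dist=1), (fetch, dist=1).
Iteration 2: edges from {clean,fetch} -> (deploy, dist=2), (init, dist=2).
Iteration 3: no outgoing edges from {deploy,init}; recursion stops.
Total rows emitted: 5.

5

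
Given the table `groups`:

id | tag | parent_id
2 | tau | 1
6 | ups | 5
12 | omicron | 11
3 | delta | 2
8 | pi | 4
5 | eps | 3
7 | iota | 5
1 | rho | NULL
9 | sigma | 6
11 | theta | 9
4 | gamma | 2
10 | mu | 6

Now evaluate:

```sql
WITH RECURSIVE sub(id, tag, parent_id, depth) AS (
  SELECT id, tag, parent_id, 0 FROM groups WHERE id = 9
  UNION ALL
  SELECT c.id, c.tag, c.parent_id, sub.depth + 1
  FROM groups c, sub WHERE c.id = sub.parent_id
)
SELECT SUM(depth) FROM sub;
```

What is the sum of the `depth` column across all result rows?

Base: id=9 (sigma), parent_id=6, depth 0.
Iteration 1: join on id=6 -> ups (id 6, parent_id=5, depth 1).
Iteration 2: join on id=5 -> eps (id 5, parent_id=3, depth 2).
Iteration 3: join on id=3 -> delta (id 3, parent_id=2, depth 3).
Iteration 4: join on id=2 -> tau (id 2, parent_id=1, depth 4).
Iteration 5: join on id=1 -> rho (id 1, parent_id=NULL, depth 5).
Iteration 6: parent_id is NULL; no match; recursion stops.
SUM(depth) = 0 + 1 + 2 + 3 + 4 + 5 = 15.

15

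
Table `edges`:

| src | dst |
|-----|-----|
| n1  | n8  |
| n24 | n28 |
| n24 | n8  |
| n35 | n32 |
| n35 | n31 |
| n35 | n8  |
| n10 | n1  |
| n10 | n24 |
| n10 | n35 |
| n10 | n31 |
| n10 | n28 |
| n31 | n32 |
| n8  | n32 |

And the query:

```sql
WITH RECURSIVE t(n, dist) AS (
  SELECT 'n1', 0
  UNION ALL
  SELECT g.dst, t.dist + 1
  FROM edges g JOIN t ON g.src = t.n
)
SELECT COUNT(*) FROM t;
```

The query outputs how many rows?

3

Base: (n1, dist=0).
Iteration 1: edges from {n1} -> (n8, dist=1).
Iteration 2: edges from {n8} -> (n32, dist=2).
Iteration 3: no outgoing edges from {n32}; recursion stops.
Total rows emitted: 3.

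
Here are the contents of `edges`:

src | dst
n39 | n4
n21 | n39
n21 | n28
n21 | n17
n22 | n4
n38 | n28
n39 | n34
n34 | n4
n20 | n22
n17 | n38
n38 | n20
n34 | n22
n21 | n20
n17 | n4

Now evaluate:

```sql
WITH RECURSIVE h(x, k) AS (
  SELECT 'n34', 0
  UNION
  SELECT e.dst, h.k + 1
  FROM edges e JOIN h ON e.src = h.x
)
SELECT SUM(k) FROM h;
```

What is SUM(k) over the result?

Base: (n34, k=0).
Iteration 1: edges from {n34} -> (n22, k=1), (n4, k=1).
Iteration 2: edges from {n22,n4} -> (n4, k=2).
Iteration 3: no outgoing edges from {n4}; recursion stops.
SUM(k) = 0 + 1 + 1 + 2 = 4.

4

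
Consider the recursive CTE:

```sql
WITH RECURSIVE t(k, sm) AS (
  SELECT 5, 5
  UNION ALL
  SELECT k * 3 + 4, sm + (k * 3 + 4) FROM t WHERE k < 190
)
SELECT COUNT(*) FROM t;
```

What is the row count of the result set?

Base: k=5, sm=5.
Iteration 1: 5 < 190 holds -> k = 5 * 3 + 4 = 19, sm = 5 + 19 = 24.
Iteration 2: 19 < 190 holds -> k = 19 * 3 + 4 = 61, sm = 24 + 61 = 85.
Iteration 3: 61 < 190 holds -> k = 61 * 3 + 4 = 187, sm = 85 + 187 = 272.
Iteration 4: 187 < 190 holds -> k = 187 * 3 + 4 = 565, sm = 272 + 565 = 837.
Iteration 5: 565 < 190 fails; recursion stops.
Total rows emitted: 5.

5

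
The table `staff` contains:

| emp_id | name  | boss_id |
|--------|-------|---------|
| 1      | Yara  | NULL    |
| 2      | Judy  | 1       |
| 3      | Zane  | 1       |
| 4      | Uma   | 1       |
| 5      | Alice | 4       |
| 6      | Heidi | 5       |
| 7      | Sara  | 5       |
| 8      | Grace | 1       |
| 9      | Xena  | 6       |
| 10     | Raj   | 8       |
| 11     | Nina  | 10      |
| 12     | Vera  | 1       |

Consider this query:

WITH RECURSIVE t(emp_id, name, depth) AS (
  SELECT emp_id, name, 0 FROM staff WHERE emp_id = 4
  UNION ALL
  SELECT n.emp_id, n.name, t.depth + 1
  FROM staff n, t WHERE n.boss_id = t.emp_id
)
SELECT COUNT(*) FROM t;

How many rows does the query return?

5

Base: emp_id=4 (Uma) at depth 0.
Iteration 1: rows with boss_id in {4} -> Alice (id 5, depth 1).
Iteration 2: rows with boss_id in {5} -> Heidi (id 6, depth 2), Sara (id 7, depth 2).
Iteration 3: rows with boss_id in {6,7} -> Xena (id 9, depth 3).
Iteration 4: no rows with boss_id in {9}; recursion stops.
Total rows emitted: 5.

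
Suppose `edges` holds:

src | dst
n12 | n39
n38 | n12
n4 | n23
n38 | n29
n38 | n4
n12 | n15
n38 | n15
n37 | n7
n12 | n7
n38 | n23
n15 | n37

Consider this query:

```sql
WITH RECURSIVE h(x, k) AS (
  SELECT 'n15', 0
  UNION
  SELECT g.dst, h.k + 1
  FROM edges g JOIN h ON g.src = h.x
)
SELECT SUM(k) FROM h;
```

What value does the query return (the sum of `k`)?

Base: (n15, k=0).
Iteration 1: edges from {n15} -> (n37, k=1).
Iteration 2: edges from {n37} -> (n7, k=2).
Iteration 3: no outgoing edges from {n7}; recursion stops.
SUM(k) = 0 + 1 + 2 = 3.

3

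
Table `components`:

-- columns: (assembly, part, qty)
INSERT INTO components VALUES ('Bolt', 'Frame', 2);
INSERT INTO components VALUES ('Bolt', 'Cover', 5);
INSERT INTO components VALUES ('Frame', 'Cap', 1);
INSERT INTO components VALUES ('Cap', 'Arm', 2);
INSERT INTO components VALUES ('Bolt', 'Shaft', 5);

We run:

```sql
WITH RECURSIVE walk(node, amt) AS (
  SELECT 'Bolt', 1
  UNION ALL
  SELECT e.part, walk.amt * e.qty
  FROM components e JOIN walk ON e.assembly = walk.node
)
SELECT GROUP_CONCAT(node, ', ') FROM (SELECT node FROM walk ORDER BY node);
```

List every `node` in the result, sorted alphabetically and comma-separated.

Arm, Bolt, Cap, Cover, Frame, Shaft

Base: (Bolt, amt=1).
Iteration 1: components of {Bolt} -> Cover = 1*5 = 5, Frame = 1*2 = 2, Shaft = 1*5 = 5.
Iteration 2: components of {Cover,Frame,Shaft} -> Cap = 2*1 = 2.
Iteration 3: components of {Cap} -> Arm = 2*2 = 4.
Iteration 4: no further components; recursion stops.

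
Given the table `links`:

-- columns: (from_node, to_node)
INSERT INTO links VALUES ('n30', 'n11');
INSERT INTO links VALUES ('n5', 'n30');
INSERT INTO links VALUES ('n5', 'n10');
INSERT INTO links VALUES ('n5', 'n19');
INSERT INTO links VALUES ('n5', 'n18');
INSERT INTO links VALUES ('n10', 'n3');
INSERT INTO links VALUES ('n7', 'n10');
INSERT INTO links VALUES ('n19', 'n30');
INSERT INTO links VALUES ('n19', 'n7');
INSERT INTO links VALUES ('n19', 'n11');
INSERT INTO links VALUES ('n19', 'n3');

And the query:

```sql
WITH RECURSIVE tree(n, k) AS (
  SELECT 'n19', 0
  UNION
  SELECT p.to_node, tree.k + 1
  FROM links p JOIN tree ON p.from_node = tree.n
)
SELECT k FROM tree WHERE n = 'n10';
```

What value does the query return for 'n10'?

2

Base: (n19, k=0).
Iteration 1: edges from {n19} -> (n11, k=1), (n3, k=1), (n30, k=1), (n7, k=1).
Iteration 2: edges from {n11,n3,n30,n7} -> (n10, k=2), (n11, k=2).
Iteration 3: edges from {n10,n11} -> (n3, k=3).
Iteration 4: no outgoing edges from {n3}; recursion stops.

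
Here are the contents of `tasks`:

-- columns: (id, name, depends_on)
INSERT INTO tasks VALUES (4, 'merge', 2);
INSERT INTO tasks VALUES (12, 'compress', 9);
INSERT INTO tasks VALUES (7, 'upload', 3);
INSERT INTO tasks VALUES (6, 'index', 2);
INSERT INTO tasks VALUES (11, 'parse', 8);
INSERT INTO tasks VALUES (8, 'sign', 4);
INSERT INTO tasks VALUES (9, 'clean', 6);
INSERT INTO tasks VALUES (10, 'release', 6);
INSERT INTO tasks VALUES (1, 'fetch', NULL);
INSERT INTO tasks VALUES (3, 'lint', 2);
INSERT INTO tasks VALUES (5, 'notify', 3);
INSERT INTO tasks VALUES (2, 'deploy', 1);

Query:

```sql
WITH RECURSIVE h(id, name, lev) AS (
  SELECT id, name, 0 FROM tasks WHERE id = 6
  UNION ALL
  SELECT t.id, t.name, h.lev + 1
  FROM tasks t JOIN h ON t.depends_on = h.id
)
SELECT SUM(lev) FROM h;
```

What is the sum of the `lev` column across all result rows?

4

Base: id=6 (index) at lev 0.
Iteration 1: rows with depends_on in {6} -> clean (id 9, lev 1), release (id 10, lev 1).
Iteration 2: rows with depends_on in {9,10} -> compress (id 12, lev 2).
Iteration 3: no rows with depends_on in {12}; recursion stops.
SUM(lev) = 0 + 1 + 1 + 2 = 4.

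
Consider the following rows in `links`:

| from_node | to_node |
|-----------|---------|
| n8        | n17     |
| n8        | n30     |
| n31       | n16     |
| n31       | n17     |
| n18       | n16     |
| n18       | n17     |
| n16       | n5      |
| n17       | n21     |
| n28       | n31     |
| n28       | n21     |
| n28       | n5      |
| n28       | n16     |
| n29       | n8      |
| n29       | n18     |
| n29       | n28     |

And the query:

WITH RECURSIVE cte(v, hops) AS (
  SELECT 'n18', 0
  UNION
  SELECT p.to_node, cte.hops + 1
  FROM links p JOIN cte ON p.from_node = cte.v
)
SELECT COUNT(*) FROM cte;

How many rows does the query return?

5

Base: (n18, hops=0).
Iteration 1: edges from {n18} -> (n16, hops=1), (n17, hops=1).
Iteration 2: edges from {n16,n17} -> (n21, hops=2), (n5, hops=2).
Iteration 3: no outgoing edges from {n21,n5}; recursion stops.
Total rows emitted: 5.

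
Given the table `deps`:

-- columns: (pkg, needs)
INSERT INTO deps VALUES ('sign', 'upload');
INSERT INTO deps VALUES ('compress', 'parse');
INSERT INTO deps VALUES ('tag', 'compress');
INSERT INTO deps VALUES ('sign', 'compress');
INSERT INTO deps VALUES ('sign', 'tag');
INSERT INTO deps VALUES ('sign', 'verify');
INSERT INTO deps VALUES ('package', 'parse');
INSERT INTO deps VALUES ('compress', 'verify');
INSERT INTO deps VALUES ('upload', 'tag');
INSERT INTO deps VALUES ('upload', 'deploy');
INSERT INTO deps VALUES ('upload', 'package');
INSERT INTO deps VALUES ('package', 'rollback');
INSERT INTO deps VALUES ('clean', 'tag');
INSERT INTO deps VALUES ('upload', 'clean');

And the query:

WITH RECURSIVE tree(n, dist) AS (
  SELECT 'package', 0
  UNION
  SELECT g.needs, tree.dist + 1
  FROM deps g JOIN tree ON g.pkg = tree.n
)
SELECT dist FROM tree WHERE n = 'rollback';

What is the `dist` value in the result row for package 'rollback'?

Base: (package, dist=0).
Iteration 1: edges from {package} -> (parse, dist=1), (rollback, dist=1).
Iteration 2: no outgoing edges from {parse,rollback}; recursion stops.

1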